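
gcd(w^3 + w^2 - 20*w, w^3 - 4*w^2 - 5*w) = w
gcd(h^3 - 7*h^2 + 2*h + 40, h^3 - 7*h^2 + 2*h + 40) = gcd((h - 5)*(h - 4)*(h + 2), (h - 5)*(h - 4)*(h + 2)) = h^3 - 7*h^2 + 2*h + 40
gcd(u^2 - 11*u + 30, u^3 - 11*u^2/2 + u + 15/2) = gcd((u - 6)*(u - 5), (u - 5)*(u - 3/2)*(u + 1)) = u - 5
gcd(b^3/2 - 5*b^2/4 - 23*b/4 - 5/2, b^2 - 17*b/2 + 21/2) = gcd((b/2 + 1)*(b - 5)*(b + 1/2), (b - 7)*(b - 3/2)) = 1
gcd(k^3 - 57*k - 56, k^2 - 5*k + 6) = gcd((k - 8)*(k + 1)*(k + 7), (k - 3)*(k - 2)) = 1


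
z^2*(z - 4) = z^3 - 4*z^2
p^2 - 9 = (p - 3)*(p + 3)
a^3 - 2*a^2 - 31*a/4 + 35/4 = (a - 7/2)*(a - 1)*(a + 5/2)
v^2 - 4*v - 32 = (v - 8)*(v + 4)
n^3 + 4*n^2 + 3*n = n*(n + 1)*(n + 3)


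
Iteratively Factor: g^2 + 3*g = (g)*(g + 3)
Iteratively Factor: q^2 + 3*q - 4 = (q + 4)*(q - 1)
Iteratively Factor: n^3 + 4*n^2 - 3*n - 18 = (n + 3)*(n^2 + n - 6) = (n + 3)^2*(n - 2)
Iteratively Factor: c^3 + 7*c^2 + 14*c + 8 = (c + 2)*(c^2 + 5*c + 4) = (c + 2)*(c + 4)*(c + 1)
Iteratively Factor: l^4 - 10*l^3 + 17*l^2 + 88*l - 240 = (l - 4)*(l^3 - 6*l^2 - 7*l + 60) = (l - 4)*(l + 3)*(l^2 - 9*l + 20) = (l - 4)^2*(l + 3)*(l - 5)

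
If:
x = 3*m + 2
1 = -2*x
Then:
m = -5/6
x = -1/2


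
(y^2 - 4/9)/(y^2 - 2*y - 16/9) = (3*y - 2)/(3*y - 8)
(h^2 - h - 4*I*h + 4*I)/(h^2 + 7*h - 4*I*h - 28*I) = (h - 1)/(h + 7)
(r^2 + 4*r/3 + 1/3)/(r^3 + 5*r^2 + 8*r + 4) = (r + 1/3)/(r^2 + 4*r + 4)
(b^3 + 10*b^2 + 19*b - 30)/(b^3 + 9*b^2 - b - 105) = (b^2 + 5*b - 6)/(b^2 + 4*b - 21)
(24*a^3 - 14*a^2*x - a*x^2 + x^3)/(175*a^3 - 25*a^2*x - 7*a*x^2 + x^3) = (24*a^3 - 14*a^2*x - a*x^2 + x^3)/(175*a^3 - 25*a^2*x - 7*a*x^2 + x^3)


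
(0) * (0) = 0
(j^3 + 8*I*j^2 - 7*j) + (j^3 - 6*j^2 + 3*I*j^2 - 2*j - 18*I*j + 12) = 2*j^3 - 6*j^2 + 11*I*j^2 - 9*j - 18*I*j + 12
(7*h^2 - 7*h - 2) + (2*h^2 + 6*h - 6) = 9*h^2 - h - 8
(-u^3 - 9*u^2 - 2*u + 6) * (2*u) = -2*u^4 - 18*u^3 - 4*u^2 + 12*u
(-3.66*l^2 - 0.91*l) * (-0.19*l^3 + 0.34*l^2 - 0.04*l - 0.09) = 0.6954*l^5 - 1.0715*l^4 - 0.163*l^3 + 0.3658*l^2 + 0.0819*l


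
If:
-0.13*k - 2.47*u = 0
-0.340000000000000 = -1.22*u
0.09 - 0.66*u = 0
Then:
No Solution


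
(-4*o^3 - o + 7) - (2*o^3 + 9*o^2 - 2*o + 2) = -6*o^3 - 9*o^2 + o + 5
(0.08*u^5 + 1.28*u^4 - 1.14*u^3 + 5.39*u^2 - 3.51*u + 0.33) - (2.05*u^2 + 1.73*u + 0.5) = 0.08*u^5 + 1.28*u^4 - 1.14*u^3 + 3.34*u^2 - 5.24*u - 0.17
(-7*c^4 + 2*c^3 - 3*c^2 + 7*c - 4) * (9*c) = -63*c^5 + 18*c^4 - 27*c^3 + 63*c^2 - 36*c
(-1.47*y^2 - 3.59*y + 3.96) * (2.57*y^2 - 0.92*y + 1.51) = -3.7779*y^4 - 7.8739*y^3 + 11.2603*y^2 - 9.0641*y + 5.9796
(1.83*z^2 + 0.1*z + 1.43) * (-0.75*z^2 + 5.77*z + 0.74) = -1.3725*z^4 + 10.4841*z^3 + 0.8587*z^2 + 8.3251*z + 1.0582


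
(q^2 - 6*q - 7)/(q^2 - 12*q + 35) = (q + 1)/(q - 5)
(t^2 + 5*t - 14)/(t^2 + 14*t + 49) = (t - 2)/(t + 7)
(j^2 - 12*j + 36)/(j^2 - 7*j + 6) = (j - 6)/(j - 1)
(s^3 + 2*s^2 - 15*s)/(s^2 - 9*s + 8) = s*(s^2 + 2*s - 15)/(s^2 - 9*s + 8)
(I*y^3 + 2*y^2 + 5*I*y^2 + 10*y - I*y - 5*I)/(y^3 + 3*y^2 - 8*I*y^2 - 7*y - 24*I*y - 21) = (I*y^2 + y*(1 + 5*I) + 5)/(y^2 + y*(3 - 7*I) - 21*I)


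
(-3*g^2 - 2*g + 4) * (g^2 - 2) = -3*g^4 - 2*g^3 + 10*g^2 + 4*g - 8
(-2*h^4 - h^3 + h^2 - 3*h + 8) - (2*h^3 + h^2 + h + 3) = -2*h^4 - 3*h^3 - 4*h + 5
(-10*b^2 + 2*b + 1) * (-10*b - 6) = 100*b^3 + 40*b^2 - 22*b - 6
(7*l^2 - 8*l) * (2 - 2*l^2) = -14*l^4 + 16*l^3 + 14*l^2 - 16*l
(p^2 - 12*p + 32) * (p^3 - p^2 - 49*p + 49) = p^5 - 13*p^4 - 5*p^3 + 605*p^2 - 2156*p + 1568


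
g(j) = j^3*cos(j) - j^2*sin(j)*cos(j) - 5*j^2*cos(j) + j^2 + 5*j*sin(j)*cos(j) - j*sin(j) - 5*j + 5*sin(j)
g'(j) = -j^3*sin(j) + j^2*sin(j)^2 + 5*j^2*sin(j) - j^2*cos(j)^2 + 3*j^2*cos(j) - 5*j*sin(j)^2 - 2*j*sin(j)*cos(j) + 5*j*cos(j)^2 - 11*j*cos(j) + 2*j + 5*sin(j)*cos(j) - sin(j) + 5*cos(j) - 5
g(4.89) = -1.20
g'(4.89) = 7.56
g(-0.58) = 0.09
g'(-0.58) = -0.39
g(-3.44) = 135.14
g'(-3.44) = -85.04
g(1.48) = -1.93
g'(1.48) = -0.72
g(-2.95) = 85.47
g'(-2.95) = -105.99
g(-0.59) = 0.10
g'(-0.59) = -0.40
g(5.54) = 17.05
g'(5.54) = 47.35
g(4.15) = 5.15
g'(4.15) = -17.12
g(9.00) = -247.34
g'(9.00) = -275.59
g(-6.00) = -328.86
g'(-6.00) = 214.11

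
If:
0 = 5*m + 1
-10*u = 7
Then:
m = -1/5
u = -7/10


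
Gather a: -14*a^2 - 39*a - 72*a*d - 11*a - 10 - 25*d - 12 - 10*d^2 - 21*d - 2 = -14*a^2 + a*(-72*d - 50) - 10*d^2 - 46*d - 24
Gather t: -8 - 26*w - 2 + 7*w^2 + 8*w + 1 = 7*w^2 - 18*w - 9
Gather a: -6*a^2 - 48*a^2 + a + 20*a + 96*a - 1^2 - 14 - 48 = -54*a^2 + 117*a - 63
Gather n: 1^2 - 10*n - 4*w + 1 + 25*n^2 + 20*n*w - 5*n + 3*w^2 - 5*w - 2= 25*n^2 + n*(20*w - 15) + 3*w^2 - 9*w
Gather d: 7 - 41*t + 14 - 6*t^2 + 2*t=-6*t^2 - 39*t + 21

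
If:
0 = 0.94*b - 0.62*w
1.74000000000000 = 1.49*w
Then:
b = 0.77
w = 1.17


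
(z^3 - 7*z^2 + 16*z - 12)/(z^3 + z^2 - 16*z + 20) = (z - 3)/(z + 5)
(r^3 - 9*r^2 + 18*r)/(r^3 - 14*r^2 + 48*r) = (r - 3)/(r - 8)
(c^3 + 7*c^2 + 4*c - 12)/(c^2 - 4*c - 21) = (-c^3 - 7*c^2 - 4*c + 12)/(-c^2 + 4*c + 21)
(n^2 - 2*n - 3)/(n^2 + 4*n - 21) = (n + 1)/(n + 7)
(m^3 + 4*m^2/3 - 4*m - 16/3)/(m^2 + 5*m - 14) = (3*m^2 + 10*m + 8)/(3*(m + 7))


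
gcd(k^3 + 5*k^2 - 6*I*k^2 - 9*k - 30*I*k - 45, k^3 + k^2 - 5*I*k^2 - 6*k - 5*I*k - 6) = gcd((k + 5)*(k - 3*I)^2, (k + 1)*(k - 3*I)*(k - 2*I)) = k - 3*I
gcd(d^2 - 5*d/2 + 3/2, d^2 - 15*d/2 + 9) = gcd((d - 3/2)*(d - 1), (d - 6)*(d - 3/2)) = d - 3/2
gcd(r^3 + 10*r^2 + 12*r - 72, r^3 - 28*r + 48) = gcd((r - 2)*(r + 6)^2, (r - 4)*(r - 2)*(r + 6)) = r^2 + 4*r - 12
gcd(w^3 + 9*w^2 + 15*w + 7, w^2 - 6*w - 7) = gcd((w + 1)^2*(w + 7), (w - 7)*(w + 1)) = w + 1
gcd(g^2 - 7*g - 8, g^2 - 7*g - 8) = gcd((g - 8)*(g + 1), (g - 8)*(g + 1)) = g^2 - 7*g - 8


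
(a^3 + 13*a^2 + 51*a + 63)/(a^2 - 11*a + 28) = (a^3 + 13*a^2 + 51*a + 63)/(a^2 - 11*a + 28)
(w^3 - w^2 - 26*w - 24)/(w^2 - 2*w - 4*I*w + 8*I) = (w^3 - w^2 - 26*w - 24)/(w^2 - 2*w - 4*I*w + 8*I)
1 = 1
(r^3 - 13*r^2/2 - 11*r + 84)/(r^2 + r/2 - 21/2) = (r^2 - 10*r + 24)/(r - 3)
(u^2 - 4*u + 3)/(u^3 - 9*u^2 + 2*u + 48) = (u - 1)/(u^2 - 6*u - 16)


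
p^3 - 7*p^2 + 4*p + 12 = (p - 6)*(p - 2)*(p + 1)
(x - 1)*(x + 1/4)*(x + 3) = x^3 + 9*x^2/4 - 5*x/2 - 3/4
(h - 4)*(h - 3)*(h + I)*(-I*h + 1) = -I*h^4 + 2*h^3 + 7*I*h^3 - 14*h^2 - 11*I*h^2 + 24*h - 7*I*h + 12*I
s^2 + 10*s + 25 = (s + 5)^2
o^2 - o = o*(o - 1)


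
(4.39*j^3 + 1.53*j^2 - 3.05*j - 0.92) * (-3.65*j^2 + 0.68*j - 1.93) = -16.0235*j^5 - 2.5993*j^4 + 3.7002*j^3 - 1.6689*j^2 + 5.2609*j + 1.7756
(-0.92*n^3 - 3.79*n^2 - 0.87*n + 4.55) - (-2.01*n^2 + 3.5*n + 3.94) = -0.92*n^3 - 1.78*n^2 - 4.37*n + 0.61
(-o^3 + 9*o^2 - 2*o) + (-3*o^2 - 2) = -o^3 + 6*o^2 - 2*o - 2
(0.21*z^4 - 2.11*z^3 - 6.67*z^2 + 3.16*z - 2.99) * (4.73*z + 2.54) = 0.9933*z^5 - 9.4469*z^4 - 36.9085*z^3 - 1.995*z^2 - 6.1163*z - 7.5946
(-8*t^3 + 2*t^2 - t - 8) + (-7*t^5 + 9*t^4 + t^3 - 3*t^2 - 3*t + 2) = -7*t^5 + 9*t^4 - 7*t^3 - t^2 - 4*t - 6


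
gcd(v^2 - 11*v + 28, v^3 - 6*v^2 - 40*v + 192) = v - 4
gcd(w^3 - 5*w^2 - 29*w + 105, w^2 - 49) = w - 7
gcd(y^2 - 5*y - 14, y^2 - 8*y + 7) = y - 7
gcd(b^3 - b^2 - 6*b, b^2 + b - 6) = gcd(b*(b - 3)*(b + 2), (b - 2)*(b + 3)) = 1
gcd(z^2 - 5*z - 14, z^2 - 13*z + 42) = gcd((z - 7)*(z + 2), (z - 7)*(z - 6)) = z - 7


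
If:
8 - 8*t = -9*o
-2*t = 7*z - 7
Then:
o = 20/9 - 28*z/9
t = 7/2 - 7*z/2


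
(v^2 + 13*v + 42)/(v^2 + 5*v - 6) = (v + 7)/(v - 1)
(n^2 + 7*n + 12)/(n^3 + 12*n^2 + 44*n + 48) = (n + 3)/(n^2 + 8*n + 12)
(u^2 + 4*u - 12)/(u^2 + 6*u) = (u - 2)/u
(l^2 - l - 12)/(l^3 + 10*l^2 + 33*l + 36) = (l - 4)/(l^2 + 7*l + 12)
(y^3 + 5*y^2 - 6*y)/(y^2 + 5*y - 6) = y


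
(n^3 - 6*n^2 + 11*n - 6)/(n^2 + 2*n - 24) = (n^3 - 6*n^2 + 11*n - 6)/(n^2 + 2*n - 24)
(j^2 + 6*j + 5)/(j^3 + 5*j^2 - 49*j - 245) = (j + 1)/(j^2 - 49)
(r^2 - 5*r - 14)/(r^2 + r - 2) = (r - 7)/(r - 1)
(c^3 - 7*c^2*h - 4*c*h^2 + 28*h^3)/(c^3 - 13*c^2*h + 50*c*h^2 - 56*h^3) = (c + 2*h)/(c - 4*h)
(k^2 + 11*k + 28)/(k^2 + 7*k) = (k + 4)/k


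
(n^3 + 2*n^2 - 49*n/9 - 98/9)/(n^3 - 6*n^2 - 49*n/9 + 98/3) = (n + 2)/(n - 6)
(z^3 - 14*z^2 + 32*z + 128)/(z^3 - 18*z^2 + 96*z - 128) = (z + 2)/(z - 2)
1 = 1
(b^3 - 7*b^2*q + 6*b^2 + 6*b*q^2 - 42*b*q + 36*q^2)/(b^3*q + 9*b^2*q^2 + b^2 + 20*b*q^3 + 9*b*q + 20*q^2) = (b^3 - 7*b^2*q + 6*b^2 + 6*b*q^2 - 42*b*q + 36*q^2)/(b^3*q + 9*b^2*q^2 + b^2 + 20*b*q^3 + 9*b*q + 20*q^2)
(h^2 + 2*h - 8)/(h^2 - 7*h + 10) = (h + 4)/(h - 5)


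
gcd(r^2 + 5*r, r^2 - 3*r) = r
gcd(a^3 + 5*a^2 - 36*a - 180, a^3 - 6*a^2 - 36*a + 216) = a^2 - 36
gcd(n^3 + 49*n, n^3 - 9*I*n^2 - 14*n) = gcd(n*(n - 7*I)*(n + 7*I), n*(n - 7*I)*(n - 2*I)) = n^2 - 7*I*n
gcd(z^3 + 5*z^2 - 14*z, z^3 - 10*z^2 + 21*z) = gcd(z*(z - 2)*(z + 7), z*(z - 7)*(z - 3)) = z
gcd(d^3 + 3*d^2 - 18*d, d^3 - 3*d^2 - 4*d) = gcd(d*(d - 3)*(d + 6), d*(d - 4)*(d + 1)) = d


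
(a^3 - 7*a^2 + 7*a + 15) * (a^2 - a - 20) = a^5 - 8*a^4 - 6*a^3 + 148*a^2 - 155*a - 300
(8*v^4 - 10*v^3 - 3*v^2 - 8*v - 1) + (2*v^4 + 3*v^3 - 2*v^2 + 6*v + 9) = 10*v^4 - 7*v^3 - 5*v^2 - 2*v + 8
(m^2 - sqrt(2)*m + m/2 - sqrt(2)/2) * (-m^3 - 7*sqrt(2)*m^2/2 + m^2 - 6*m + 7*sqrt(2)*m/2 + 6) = -m^5 - 5*sqrt(2)*m^4/2 + m^4/2 + 3*m^3/2 + 5*sqrt(2)*m^3/4 - m^2/2 + 29*sqrt(2)*m^2/4 - 3*sqrt(2)*m - m/2 - 3*sqrt(2)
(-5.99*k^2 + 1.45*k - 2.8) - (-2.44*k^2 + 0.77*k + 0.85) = -3.55*k^2 + 0.68*k - 3.65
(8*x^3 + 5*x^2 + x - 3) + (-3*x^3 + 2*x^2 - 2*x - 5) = 5*x^3 + 7*x^2 - x - 8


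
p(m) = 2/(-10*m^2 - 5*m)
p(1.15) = -0.11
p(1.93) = -0.04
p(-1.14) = -0.27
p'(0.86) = 0.32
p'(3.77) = 0.01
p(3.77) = -0.01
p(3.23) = -0.02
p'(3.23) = 0.01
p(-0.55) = -7.27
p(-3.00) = -0.03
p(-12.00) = 0.00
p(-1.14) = -0.27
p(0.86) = -0.17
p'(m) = 2*(20*m + 5)/(-10*m^2 - 5*m)^2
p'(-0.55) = -158.68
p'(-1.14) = -0.67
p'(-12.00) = 0.00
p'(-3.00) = -0.02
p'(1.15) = 0.16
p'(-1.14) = -0.67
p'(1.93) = 0.04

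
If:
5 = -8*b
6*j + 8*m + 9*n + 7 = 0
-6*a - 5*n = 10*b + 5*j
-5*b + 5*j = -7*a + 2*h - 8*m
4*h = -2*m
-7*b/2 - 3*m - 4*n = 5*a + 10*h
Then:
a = 13385/44816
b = -5/8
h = 60715/89632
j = 31269/22408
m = -60715/44816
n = -5645/11204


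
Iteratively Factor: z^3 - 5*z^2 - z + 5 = (z + 1)*(z^2 - 6*z + 5) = (z - 1)*(z + 1)*(z - 5)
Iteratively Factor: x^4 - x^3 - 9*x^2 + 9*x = (x - 1)*(x^3 - 9*x) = (x - 1)*(x + 3)*(x^2 - 3*x) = (x - 3)*(x - 1)*(x + 3)*(x)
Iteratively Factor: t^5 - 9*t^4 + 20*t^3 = (t)*(t^4 - 9*t^3 + 20*t^2) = t*(t - 4)*(t^3 - 5*t^2) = t^2*(t - 4)*(t^2 - 5*t) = t^2*(t - 5)*(t - 4)*(t)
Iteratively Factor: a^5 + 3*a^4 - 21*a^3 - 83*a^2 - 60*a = (a)*(a^4 + 3*a^3 - 21*a^2 - 83*a - 60) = a*(a + 1)*(a^3 + 2*a^2 - 23*a - 60) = a*(a + 1)*(a + 3)*(a^2 - a - 20) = a*(a - 5)*(a + 1)*(a + 3)*(a + 4)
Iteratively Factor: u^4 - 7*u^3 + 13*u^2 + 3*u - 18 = (u + 1)*(u^3 - 8*u^2 + 21*u - 18) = (u - 2)*(u + 1)*(u^2 - 6*u + 9) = (u - 3)*(u - 2)*(u + 1)*(u - 3)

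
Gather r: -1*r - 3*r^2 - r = -3*r^2 - 2*r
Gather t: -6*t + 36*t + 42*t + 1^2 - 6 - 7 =72*t - 12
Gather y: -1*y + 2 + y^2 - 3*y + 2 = y^2 - 4*y + 4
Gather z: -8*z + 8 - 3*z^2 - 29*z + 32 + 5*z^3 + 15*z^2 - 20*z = 5*z^3 + 12*z^2 - 57*z + 40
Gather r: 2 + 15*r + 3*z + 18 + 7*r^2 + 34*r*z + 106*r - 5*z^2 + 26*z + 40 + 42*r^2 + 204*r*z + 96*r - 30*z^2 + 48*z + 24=49*r^2 + r*(238*z + 217) - 35*z^2 + 77*z + 84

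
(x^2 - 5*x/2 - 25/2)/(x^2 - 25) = (x + 5/2)/(x + 5)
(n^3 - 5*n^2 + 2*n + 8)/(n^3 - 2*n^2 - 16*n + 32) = (n + 1)/(n + 4)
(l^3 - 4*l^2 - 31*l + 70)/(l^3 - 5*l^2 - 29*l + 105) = (l - 2)/(l - 3)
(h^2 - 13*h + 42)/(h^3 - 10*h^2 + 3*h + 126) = 1/(h + 3)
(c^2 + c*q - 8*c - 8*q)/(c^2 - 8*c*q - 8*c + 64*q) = (-c - q)/(-c + 8*q)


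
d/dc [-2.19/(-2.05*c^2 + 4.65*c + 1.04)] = (10.1835 - 8.979*c)/(-2.05*c^2 + 4.65*c + 1.04)^2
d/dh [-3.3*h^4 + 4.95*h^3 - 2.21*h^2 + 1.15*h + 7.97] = -13.2*h^3 + 14.85*h^2 - 4.42*h + 1.15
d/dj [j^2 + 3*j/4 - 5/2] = 2*j + 3/4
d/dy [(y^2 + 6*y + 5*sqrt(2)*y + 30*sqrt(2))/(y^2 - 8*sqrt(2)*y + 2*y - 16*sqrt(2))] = (-13*sqrt(2)*y^2 - 4*y^2 - 92*sqrt(2)*y - 156*sqrt(2) + 320)/(y^4 - 16*sqrt(2)*y^3 + 4*y^3 - 64*sqrt(2)*y^2 + 132*y^2 - 64*sqrt(2)*y + 512*y + 512)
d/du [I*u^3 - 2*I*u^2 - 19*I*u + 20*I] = I*(3*u^2 - 4*u - 19)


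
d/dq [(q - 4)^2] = 2*q - 8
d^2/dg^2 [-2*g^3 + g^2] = 2 - 12*g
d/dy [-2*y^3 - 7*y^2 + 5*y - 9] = -6*y^2 - 14*y + 5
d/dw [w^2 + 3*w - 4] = 2*w + 3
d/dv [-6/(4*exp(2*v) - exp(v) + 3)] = (48*exp(v) - 6)*exp(v)/(4*exp(2*v) - exp(v) + 3)^2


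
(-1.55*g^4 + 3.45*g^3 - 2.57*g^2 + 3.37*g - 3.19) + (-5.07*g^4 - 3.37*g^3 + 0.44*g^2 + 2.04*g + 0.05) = -6.62*g^4 + 0.0800000000000001*g^3 - 2.13*g^2 + 5.41*g - 3.14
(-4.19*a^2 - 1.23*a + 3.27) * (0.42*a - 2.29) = -1.7598*a^3 + 9.0785*a^2 + 4.1901*a - 7.4883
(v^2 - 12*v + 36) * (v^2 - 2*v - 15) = v^4 - 14*v^3 + 45*v^2 + 108*v - 540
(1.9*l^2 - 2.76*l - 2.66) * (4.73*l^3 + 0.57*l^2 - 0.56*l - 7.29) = 8.987*l^5 - 11.9718*l^4 - 15.219*l^3 - 13.8216*l^2 + 21.61*l + 19.3914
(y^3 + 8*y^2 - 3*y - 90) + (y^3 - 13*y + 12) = 2*y^3 + 8*y^2 - 16*y - 78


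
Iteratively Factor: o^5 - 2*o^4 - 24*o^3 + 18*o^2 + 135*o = (o - 5)*(o^4 + 3*o^3 - 9*o^2 - 27*o) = o*(o - 5)*(o^3 + 3*o^2 - 9*o - 27) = o*(o - 5)*(o + 3)*(o^2 - 9) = o*(o - 5)*(o + 3)^2*(o - 3)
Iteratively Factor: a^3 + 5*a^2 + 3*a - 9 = (a - 1)*(a^2 + 6*a + 9) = (a - 1)*(a + 3)*(a + 3)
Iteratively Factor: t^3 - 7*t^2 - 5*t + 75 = (t + 3)*(t^2 - 10*t + 25) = (t - 5)*(t + 3)*(t - 5)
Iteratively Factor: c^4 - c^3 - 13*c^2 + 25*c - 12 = (c - 3)*(c^3 + 2*c^2 - 7*c + 4) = (c - 3)*(c + 4)*(c^2 - 2*c + 1) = (c - 3)*(c - 1)*(c + 4)*(c - 1)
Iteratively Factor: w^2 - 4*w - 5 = (w + 1)*(w - 5)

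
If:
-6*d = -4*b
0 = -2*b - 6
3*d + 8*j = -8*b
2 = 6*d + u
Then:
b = -3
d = -2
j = 15/4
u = 14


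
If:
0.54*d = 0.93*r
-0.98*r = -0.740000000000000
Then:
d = 1.30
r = 0.76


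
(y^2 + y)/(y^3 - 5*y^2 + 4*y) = (y + 1)/(y^2 - 5*y + 4)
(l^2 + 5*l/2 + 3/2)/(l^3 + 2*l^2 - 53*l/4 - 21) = 2*(l + 1)/(2*l^2 + l - 28)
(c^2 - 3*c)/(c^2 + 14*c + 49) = c*(c - 3)/(c^2 + 14*c + 49)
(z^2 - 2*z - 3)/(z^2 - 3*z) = (z + 1)/z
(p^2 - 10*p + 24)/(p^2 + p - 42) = (p - 4)/(p + 7)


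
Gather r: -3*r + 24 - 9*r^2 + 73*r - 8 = -9*r^2 + 70*r + 16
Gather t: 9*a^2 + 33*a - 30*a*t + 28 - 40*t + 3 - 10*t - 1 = 9*a^2 + 33*a + t*(-30*a - 50) + 30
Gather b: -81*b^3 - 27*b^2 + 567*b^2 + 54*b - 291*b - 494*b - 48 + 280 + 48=-81*b^3 + 540*b^2 - 731*b + 280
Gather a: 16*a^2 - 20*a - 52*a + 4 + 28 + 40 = 16*a^2 - 72*a + 72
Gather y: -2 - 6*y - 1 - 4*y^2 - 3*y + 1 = -4*y^2 - 9*y - 2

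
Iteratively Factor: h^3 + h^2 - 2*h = (h + 2)*(h^2 - h) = h*(h + 2)*(h - 1)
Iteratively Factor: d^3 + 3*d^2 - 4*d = (d)*(d^2 + 3*d - 4) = d*(d - 1)*(d + 4)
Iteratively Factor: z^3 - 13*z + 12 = (z - 1)*(z^2 + z - 12) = (z - 3)*(z - 1)*(z + 4)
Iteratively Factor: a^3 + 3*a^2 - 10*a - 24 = (a + 4)*(a^2 - a - 6) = (a - 3)*(a + 4)*(a + 2)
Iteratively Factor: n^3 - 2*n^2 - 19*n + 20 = (n - 5)*(n^2 + 3*n - 4) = (n - 5)*(n + 4)*(n - 1)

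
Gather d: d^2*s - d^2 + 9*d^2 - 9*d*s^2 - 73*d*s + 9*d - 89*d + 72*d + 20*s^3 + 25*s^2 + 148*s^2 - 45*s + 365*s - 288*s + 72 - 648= d^2*(s + 8) + d*(-9*s^2 - 73*s - 8) + 20*s^3 + 173*s^2 + 32*s - 576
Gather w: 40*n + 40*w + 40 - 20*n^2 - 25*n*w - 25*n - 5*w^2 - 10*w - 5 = -20*n^2 + 15*n - 5*w^2 + w*(30 - 25*n) + 35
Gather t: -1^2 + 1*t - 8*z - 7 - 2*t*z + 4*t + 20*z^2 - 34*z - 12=t*(5 - 2*z) + 20*z^2 - 42*z - 20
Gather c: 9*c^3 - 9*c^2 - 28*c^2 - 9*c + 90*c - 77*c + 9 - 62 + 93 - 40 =9*c^3 - 37*c^2 + 4*c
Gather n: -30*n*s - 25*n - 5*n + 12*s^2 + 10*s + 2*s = n*(-30*s - 30) + 12*s^2 + 12*s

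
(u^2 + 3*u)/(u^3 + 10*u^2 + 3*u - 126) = u*(u + 3)/(u^3 + 10*u^2 + 3*u - 126)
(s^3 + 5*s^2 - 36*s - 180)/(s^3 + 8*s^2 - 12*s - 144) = (s^2 - s - 30)/(s^2 + 2*s - 24)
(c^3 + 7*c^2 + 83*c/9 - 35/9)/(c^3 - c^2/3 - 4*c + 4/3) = (3*c^2 + 22*c + 35)/(3*(c^2 - 4))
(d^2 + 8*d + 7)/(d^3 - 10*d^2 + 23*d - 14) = (d^2 + 8*d + 7)/(d^3 - 10*d^2 + 23*d - 14)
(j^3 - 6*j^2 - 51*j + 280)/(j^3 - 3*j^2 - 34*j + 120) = (j^2 - j - 56)/(j^2 + 2*j - 24)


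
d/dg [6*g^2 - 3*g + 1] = 12*g - 3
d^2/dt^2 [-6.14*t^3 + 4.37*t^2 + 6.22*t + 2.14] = 8.74 - 36.84*t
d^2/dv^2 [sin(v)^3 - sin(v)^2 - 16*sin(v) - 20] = -9*sin(v)^3 + 4*sin(v)^2 + 22*sin(v) - 2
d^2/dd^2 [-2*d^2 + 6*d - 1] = -4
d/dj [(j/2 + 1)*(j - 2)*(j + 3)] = 3*j^2/2 + 3*j - 2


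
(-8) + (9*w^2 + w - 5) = 9*w^2 + w - 13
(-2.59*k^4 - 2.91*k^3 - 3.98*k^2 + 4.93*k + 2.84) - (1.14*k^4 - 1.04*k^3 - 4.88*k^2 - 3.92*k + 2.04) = -3.73*k^4 - 1.87*k^3 + 0.9*k^2 + 8.85*k + 0.8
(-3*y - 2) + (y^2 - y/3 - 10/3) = y^2 - 10*y/3 - 16/3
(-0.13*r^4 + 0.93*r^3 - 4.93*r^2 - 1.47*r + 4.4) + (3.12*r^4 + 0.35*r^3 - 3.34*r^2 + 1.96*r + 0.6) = 2.99*r^4 + 1.28*r^3 - 8.27*r^2 + 0.49*r + 5.0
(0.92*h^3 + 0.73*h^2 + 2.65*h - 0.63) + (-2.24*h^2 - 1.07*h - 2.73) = 0.92*h^3 - 1.51*h^2 + 1.58*h - 3.36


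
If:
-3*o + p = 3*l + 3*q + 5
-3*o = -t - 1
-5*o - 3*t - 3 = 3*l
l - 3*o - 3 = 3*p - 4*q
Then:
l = -14*t/9 - 14/9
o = t/3 + 1/3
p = 7*t/5 - 22/5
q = 76*t/45 - 86/45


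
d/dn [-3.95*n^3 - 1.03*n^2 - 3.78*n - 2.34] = -11.85*n^2 - 2.06*n - 3.78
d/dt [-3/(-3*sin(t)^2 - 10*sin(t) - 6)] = -6*(3*sin(t) + 5)*cos(t)/(3*sin(t)^2 + 10*sin(t) + 6)^2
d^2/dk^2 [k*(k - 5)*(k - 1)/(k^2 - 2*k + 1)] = -8/(k^3 - 3*k^2 + 3*k - 1)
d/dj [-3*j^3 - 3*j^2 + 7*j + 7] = -9*j^2 - 6*j + 7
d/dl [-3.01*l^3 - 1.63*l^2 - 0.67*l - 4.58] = -9.03*l^2 - 3.26*l - 0.67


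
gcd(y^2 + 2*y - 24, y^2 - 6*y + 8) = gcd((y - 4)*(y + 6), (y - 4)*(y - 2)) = y - 4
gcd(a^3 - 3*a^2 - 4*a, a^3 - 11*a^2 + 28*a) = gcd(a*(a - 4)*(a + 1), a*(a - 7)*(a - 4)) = a^2 - 4*a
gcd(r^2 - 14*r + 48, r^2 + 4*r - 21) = 1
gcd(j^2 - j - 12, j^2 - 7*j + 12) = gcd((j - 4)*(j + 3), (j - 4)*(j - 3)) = j - 4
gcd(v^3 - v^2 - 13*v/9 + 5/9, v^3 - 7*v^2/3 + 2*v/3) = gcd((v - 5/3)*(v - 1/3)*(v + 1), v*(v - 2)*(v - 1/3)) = v - 1/3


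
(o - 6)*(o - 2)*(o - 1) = o^3 - 9*o^2 + 20*o - 12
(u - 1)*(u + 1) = u^2 - 1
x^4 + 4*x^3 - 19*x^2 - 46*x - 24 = (x - 4)*(x + 1)^2*(x + 6)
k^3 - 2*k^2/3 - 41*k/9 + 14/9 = (k - 7/3)*(k - 1/3)*(k + 2)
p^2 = p^2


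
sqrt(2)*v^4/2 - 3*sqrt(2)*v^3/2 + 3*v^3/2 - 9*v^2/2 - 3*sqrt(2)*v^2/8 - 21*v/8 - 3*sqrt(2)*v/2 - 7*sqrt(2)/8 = (v - 7/2)*(v + 1/2)*(v + sqrt(2)/2)*(sqrt(2)*v/2 + 1)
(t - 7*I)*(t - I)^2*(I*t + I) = I*t^4 + 9*t^3 + I*t^3 + 9*t^2 - 15*I*t^2 - 7*t - 15*I*t - 7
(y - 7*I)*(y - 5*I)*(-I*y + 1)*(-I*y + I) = -y^4 + y^3 + 11*I*y^3 + 23*y^2 - 11*I*y^2 - 23*y + 35*I*y - 35*I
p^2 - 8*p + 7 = (p - 7)*(p - 1)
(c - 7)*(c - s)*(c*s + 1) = c^3*s - c^2*s^2 - 7*c^2*s + c^2 + 7*c*s^2 - c*s - 7*c + 7*s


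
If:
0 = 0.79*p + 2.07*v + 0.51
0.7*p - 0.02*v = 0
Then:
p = -0.01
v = -0.24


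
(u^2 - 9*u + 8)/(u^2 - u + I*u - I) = (u - 8)/(u + I)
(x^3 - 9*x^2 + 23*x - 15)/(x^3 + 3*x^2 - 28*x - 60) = (x^2 - 4*x + 3)/(x^2 + 8*x + 12)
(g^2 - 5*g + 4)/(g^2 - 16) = (g - 1)/(g + 4)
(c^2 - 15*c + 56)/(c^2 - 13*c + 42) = (c - 8)/(c - 6)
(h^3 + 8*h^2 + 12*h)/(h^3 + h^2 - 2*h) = (h + 6)/(h - 1)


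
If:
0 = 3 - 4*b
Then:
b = 3/4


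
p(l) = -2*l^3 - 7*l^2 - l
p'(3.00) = -97.00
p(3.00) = -120.00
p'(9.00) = -613.00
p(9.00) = -2034.00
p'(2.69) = -82.08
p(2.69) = -92.27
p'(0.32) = -6.09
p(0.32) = -1.10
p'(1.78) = -44.93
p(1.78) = -35.24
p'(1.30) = -29.34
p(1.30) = -17.52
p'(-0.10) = 0.34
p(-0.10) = 0.03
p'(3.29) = -112.00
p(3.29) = -150.28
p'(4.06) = -156.74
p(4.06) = -253.29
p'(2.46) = -71.75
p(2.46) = -74.60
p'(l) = -6*l^2 - 14*l - 1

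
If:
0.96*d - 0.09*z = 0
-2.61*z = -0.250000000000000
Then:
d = 0.01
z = 0.10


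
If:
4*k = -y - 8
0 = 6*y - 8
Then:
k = -7/3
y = 4/3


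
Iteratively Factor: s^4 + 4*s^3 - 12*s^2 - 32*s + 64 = (s + 4)*(s^3 - 12*s + 16) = (s + 4)^2*(s^2 - 4*s + 4) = (s - 2)*(s + 4)^2*(s - 2)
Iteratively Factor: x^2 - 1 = (x + 1)*(x - 1)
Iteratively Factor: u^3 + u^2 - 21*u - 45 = (u - 5)*(u^2 + 6*u + 9) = (u - 5)*(u + 3)*(u + 3)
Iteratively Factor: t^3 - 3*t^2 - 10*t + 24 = (t + 3)*(t^2 - 6*t + 8) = (t - 4)*(t + 3)*(t - 2)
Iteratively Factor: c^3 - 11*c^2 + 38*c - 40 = (c - 5)*(c^2 - 6*c + 8) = (c - 5)*(c - 2)*(c - 4)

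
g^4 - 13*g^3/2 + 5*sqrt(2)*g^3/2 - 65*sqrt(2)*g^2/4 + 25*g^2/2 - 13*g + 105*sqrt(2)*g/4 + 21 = (g - 7/2)*(g - 3)*(g + sqrt(2)/2)*(g + 2*sqrt(2))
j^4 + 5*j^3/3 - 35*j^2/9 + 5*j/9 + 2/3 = (j - 1)*(j - 2/3)*(j + 1/3)*(j + 3)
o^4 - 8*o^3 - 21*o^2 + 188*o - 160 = (o - 8)*(o - 4)*(o - 1)*(o + 5)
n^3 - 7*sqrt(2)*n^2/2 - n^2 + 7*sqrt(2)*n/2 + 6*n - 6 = (n - 1)*(n - 2*sqrt(2))*(n - 3*sqrt(2)/2)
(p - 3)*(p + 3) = p^2 - 9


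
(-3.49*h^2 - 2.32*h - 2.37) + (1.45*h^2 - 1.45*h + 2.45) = -2.04*h^2 - 3.77*h + 0.0800000000000001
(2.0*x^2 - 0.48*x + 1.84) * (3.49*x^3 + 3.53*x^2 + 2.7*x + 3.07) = 6.98*x^5 + 5.3848*x^4 + 10.1272*x^3 + 11.3392*x^2 + 3.4944*x + 5.6488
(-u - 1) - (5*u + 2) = -6*u - 3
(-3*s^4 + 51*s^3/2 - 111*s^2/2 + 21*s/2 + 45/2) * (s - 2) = -3*s^5 + 63*s^4/2 - 213*s^3/2 + 243*s^2/2 + 3*s/2 - 45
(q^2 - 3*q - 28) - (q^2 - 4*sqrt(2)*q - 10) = -3*q + 4*sqrt(2)*q - 18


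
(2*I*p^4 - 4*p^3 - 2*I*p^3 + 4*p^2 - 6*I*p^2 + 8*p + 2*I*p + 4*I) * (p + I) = 2*I*p^5 - 6*p^4 - 2*I*p^4 + 6*p^3 - 10*I*p^3 + 14*p^2 + 6*I*p^2 - 2*p + 12*I*p - 4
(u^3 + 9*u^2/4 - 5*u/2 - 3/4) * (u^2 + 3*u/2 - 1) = u^5 + 15*u^4/4 - u^3/8 - 27*u^2/4 + 11*u/8 + 3/4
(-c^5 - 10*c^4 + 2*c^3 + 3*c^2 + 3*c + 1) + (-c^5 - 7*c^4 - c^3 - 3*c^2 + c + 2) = -2*c^5 - 17*c^4 + c^3 + 4*c + 3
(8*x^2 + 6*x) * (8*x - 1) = 64*x^3 + 40*x^2 - 6*x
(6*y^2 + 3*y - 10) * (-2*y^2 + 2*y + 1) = -12*y^4 + 6*y^3 + 32*y^2 - 17*y - 10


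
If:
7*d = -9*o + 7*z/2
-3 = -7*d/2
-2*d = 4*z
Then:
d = 6/7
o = -5/6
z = -3/7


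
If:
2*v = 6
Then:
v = 3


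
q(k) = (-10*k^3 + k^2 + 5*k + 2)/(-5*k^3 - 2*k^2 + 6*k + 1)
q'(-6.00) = 0.05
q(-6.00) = 2.23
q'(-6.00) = 0.05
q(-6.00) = 2.23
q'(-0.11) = -75.11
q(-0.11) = 4.58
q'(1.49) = -0.53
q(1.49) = 1.94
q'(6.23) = 0.01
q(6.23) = 1.88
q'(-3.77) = 0.19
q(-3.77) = 2.45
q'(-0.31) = -7.66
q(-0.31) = -0.93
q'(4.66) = 0.02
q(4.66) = 1.85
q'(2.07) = -0.05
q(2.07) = 1.82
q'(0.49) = -0.61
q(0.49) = 1.22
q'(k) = (-30*k^2 + 2*k + 5)/(-5*k^3 - 2*k^2 + 6*k + 1) + (15*k^2 + 4*k - 6)*(-10*k^3 + k^2 + 5*k + 2)/(-5*k^3 - 2*k^2 + 6*k + 1)^2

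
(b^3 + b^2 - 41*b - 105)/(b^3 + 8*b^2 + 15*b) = (b - 7)/b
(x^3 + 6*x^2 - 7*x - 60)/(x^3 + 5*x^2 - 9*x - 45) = (x + 4)/(x + 3)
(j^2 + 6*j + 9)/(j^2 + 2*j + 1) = (j^2 + 6*j + 9)/(j^2 + 2*j + 1)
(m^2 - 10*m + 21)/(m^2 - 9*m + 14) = (m - 3)/(m - 2)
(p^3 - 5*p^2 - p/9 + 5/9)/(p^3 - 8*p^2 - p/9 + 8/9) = (p - 5)/(p - 8)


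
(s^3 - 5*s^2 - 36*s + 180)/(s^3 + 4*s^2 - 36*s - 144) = (s - 5)/(s + 4)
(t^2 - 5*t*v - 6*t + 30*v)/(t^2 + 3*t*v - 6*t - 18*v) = (t - 5*v)/(t + 3*v)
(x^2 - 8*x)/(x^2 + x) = (x - 8)/(x + 1)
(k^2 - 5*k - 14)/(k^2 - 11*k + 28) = (k + 2)/(k - 4)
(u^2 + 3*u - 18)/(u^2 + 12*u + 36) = (u - 3)/(u + 6)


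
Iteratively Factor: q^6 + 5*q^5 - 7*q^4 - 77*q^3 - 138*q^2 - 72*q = (q + 2)*(q^5 + 3*q^4 - 13*q^3 - 51*q^2 - 36*q) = (q + 1)*(q + 2)*(q^4 + 2*q^3 - 15*q^2 - 36*q) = (q - 4)*(q + 1)*(q + 2)*(q^3 + 6*q^2 + 9*q) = (q - 4)*(q + 1)*(q + 2)*(q + 3)*(q^2 + 3*q) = q*(q - 4)*(q + 1)*(q + 2)*(q + 3)*(q + 3)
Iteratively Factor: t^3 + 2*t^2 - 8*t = (t - 2)*(t^2 + 4*t) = t*(t - 2)*(t + 4)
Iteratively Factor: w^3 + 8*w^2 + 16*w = (w + 4)*(w^2 + 4*w) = (w + 4)^2*(w)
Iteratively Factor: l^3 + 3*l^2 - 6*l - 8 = (l - 2)*(l^2 + 5*l + 4) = (l - 2)*(l + 4)*(l + 1)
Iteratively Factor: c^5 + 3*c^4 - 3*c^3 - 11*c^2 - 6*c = (c + 1)*(c^4 + 2*c^3 - 5*c^2 - 6*c) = (c + 1)^2*(c^3 + c^2 - 6*c) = c*(c + 1)^2*(c^2 + c - 6) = c*(c - 2)*(c + 1)^2*(c + 3)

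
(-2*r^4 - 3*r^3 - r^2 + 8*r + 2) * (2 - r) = 2*r^5 - r^4 - 5*r^3 - 10*r^2 + 14*r + 4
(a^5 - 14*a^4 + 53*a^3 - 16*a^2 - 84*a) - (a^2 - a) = a^5 - 14*a^4 + 53*a^3 - 17*a^2 - 83*a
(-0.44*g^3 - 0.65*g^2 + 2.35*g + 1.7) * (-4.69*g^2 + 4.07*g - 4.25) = 2.0636*g^5 + 1.2577*g^4 - 11.797*g^3 + 4.354*g^2 - 3.0685*g - 7.225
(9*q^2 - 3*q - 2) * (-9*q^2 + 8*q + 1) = -81*q^4 + 99*q^3 + 3*q^2 - 19*q - 2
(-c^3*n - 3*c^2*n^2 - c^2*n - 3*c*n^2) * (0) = 0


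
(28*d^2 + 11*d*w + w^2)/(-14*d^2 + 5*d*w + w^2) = (4*d + w)/(-2*d + w)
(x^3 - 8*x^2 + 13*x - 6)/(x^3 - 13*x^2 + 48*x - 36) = (x - 1)/(x - 6)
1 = 1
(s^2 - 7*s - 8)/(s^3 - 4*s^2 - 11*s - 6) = (s - 8)/(s^2 - 5*s - 6)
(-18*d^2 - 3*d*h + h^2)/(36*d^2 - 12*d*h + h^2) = (-3*d - h)/(6*d - h)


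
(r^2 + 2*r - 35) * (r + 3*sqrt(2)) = r^3 + 2*r^2 + 3*sqrt(2)*r^2 - 35*r + 6*sqrt(2)*r - 105*sqrt(2)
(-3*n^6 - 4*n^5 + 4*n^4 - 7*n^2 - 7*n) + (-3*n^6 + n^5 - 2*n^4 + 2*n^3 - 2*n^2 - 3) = -6*n^6 - 3*n^5 + 2*n^4 + 2*n^3 - 9*n^2 - 7*n - 3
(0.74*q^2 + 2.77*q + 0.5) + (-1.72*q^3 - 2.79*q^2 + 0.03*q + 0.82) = -1.72*q^3 - 2.05*q^2 + 2.8*q + 1.32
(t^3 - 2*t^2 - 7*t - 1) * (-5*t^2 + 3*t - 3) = -5*t^5 + 13*t^4 + 26*t^3 - 10*t^2 + 18*t + 3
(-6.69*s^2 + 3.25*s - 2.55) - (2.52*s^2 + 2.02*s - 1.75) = -9.21*s^2 + 1.23*s - 0.8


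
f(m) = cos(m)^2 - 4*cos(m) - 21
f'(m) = -2*sin(m)*cos(m) + 4*sin(m)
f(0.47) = -23.77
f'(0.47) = 1.00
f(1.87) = -19.73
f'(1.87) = 4.39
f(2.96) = -16.10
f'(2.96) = 1.08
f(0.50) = -23.74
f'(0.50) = 1.08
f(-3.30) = -16.07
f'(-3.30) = 0.94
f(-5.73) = -23.68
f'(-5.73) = 1.21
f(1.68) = -20.55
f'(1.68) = 4.19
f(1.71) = -20.43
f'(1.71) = 4.24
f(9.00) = -16.53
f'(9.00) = 2.40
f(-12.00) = -23.66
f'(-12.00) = 1.24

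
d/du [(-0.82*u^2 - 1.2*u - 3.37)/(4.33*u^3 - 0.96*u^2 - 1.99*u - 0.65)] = (3.5506*u^4 + 10.392*u^3 + 44.2561*u^2 - 5.4044*u - 5.9263)/(18.7489*u^6 - 8.3136*u^5 - 16.3118*u^4 - 1.8082*u^3 + 5.2081*u^2 + 2.587*u + 0.4225)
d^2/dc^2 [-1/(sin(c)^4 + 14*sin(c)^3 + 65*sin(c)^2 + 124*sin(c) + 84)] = 2*(8*sin(c)^6 + 129*sin(c)^5 + 714*sin(c)^4 + 1361*sin(c)^3 - 547*sin(c)^2 - 3986*sin(c) - 2479)/((sin(c) + 2)^4*(sin(c)^2 + 10*sin(c) + 21)^3)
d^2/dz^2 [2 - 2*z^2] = -4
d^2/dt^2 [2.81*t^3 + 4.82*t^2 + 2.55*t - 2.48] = 16.86*t + 9.64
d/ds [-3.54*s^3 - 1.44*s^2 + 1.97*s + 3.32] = -10.62*s^2 - 2.88*s + 1.97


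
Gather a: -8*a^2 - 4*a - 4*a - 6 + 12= -8*a^2 - 8*a + 6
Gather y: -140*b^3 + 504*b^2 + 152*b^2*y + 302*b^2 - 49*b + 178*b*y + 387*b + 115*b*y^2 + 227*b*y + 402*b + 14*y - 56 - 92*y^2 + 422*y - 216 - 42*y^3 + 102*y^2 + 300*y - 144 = -140*b^3 + 806*b^2 + 740*b - 42*y^3 + y^2*(115*b + 10) + y*(152*b^2 + 405*b + 736) - 416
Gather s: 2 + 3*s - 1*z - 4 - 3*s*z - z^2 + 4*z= s*(3 - 3*z) - z^2 + 3*z - 2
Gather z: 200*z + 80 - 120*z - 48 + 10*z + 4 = 90*z + 36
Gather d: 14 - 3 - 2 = 9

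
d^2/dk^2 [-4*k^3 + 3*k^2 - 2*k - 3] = 6 - 24*k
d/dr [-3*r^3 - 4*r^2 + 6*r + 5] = -9*r^2 - 8*r + 6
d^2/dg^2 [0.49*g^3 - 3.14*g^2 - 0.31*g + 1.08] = 2.94*g - 6.28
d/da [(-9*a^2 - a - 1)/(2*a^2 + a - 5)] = (-7*a^2 + 94*a + 6)/(4*a^4 + 4*a^3 - 19*a^2 - 10*a + 25)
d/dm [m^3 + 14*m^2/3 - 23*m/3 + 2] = 3*m^2 + 28*m/3 - 23/3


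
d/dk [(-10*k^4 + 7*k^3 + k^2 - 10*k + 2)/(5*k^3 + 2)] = (-50*k^6 - 5*k^4 + 20*k^3 + 12*k^2 + 4*k - 20)/(25*k^6 + 20*k^3 + 4)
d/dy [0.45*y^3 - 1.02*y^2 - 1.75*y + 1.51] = 1.35*y^2 - 2.04*y - 1.75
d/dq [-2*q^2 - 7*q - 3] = -4*q - 7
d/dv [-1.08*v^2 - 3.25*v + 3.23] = -2.16*v - 3.25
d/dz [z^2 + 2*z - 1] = 2*z + 2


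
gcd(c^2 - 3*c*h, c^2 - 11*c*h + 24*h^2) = c - 3*h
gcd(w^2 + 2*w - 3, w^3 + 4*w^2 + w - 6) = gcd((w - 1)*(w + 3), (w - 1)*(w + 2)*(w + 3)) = w^2 + 2*w - 3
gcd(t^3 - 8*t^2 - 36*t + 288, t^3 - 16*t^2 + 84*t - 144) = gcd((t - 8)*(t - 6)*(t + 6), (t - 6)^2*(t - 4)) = t - 6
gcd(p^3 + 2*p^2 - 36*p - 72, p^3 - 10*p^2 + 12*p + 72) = p^2 - 4*p - 12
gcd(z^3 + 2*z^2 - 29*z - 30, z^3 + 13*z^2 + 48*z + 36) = z^2 + 7*z + 6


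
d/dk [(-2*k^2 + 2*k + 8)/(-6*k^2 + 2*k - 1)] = 2*(4*k^2 + 50*k - 9)/(36*k^4 - 24*k^3 + 16*k^2 - 4*k + 1)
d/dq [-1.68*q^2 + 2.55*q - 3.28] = 2.55 - 3.36*q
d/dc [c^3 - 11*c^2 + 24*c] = 3*c^2 - 22*c + 24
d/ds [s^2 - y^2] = 2*s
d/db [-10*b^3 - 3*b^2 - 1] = 6*b*(-5*b - 1)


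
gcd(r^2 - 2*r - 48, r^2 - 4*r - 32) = r - 8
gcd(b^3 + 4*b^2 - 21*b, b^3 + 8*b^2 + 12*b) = b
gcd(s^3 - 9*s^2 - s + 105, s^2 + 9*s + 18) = s + 3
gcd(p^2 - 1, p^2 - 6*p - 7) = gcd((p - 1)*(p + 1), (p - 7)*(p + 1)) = p + 1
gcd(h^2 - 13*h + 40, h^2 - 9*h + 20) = h - 5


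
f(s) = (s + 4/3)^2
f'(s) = 2*s + 8/3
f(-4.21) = 8.28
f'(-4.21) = -5.75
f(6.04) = 54.37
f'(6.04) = 14.75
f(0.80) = 4.55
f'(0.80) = 4.27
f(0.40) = 3.00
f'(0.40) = 3.47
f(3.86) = 26.97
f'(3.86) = 10.39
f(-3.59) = 5.09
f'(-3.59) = -4.51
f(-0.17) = 1.35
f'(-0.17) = 2.33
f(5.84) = 51.46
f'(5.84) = 14.35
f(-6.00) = 21.78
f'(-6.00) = -9.33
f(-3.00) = 2.78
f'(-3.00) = -3.33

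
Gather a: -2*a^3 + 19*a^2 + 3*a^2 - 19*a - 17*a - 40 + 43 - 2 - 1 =-2*a^3 + 22*a^2 - 36*a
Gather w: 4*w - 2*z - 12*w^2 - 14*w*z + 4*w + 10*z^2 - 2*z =-12*w^2 + w*(8 - 14*z) + 10*z^2 - 4*z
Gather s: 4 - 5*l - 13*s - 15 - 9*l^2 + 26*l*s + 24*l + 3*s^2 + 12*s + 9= -9*l^2 + 19*l + 3*s^2 + s*(26*l - 1) - 2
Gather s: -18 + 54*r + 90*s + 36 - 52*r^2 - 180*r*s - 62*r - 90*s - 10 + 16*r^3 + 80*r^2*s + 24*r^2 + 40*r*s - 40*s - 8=16*r^3 - 28*r^2 - 8*r + s*(80*r^2 - 140*r - 40)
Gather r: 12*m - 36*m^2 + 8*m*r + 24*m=-36*m^2 + 8*m*r + 36*m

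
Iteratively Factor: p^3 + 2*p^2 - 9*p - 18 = (p + 2)*(p^2 - 9) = (p - 3)*(p + 2)*(p + 3)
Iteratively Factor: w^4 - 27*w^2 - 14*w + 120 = (w - 5)*(w^3 + 5*w^2 - 2*w - 24) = (w - 5)*(w + 3)*(w^2 + 2*w - 8) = (w - 5)*(w + 3)*(w + 4)*(w - 2)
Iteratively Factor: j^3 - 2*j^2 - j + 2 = (j + 1)*(j^2 - 3*j + 2) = (j - 1)*(j + 1)*(j - 2)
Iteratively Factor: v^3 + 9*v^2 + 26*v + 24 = (v + 4)*(v^2 + 5*v + 6) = (v + 3)*(v + 4)*(v + 2)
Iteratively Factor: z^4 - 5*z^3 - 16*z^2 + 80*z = (z - 4)*(z^3 - z^2 - 20*z) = (z - 5)*(z - 4)*(z^2 + 4*z) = (z - 5)*(z - 4)*(z + 4)*(z)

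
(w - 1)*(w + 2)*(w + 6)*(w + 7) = w^4 + 14*w^3 + 53*w^2 + 16*w - 84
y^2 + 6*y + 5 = (y + 1)*(y + 5)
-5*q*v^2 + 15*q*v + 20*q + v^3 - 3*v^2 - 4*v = (-5*q + v)*(v - 4)*(v + 1)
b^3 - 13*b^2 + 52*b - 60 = (b - 6)*(b - 5)*(b - 2)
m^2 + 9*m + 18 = (m + 3)*(m + 6)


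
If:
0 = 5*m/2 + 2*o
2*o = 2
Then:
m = -4/5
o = 1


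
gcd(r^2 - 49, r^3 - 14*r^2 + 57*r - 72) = 1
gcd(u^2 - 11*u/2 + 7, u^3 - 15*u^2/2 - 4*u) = 1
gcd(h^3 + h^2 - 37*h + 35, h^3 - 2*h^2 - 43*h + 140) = h^2 + 2*h - 35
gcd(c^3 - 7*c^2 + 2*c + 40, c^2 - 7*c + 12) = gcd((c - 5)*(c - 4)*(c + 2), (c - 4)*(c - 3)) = c - 4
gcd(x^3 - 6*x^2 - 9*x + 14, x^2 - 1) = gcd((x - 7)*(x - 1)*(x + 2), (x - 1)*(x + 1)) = x - 1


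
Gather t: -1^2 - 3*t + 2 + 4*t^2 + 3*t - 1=4*t^2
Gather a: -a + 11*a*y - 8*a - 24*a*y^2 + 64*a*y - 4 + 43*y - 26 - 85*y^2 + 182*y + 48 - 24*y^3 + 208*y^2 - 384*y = a*(-24*y^2 + 75*y - 9) - 24*y^3 + 123*y^2 - 159*y + 18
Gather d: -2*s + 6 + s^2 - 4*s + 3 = s^2 - 6*s + 9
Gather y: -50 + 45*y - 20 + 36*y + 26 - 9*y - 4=72*y - 48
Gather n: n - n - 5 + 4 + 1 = 0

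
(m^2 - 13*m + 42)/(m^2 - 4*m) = (m^2 - 13*m + 42)/(m*(m - 4))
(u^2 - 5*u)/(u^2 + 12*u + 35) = u*(u - 5)/(u^2 + 12*u + 35)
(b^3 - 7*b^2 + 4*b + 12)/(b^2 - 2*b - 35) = (-b^3 + 7*b^2 - 4*b - 12)/(-b^2 + 2*b + 35)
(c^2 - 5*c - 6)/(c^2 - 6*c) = (c + 1)/c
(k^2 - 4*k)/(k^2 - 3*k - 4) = k/(k + 1)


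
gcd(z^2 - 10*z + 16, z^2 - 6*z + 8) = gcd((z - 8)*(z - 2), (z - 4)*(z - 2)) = z - 2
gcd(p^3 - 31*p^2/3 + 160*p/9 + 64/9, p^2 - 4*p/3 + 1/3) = 1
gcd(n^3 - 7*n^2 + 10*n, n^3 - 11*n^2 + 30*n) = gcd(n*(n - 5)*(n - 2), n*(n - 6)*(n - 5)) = n^2 - 5*n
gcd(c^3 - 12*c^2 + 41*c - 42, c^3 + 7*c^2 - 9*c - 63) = c - 3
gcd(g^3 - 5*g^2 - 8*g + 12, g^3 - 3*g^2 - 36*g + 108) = g - 6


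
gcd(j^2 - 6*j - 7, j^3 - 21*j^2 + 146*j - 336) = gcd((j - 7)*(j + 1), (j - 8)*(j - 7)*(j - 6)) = j - 7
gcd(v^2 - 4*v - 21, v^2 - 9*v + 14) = v - 7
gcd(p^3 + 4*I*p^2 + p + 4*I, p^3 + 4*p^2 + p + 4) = p^2 + 1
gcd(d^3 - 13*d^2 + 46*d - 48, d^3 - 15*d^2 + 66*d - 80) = d^2 - 10*d + 16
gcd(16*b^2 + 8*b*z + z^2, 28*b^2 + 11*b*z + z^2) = 4*b + z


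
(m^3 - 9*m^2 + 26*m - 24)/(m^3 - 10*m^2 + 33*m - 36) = (m - 2)/(m - 3)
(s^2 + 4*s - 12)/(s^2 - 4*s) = (s^2 + 4*s - 12)/(s*(s - 4))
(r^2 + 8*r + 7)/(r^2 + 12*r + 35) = (r + 1)/(r + 5)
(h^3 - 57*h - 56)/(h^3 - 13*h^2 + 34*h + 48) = (h + 7)/(h - 6)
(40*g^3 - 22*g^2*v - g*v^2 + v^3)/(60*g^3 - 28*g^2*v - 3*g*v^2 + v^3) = (-4*g + v)/(-6*g + v)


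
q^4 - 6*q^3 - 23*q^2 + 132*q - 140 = (q - 7)*(q - 2)^2*(q + 5)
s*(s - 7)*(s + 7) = s^3 - 49*s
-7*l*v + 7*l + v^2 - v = (-7*l + v)*(v - 1)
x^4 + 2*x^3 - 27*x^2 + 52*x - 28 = (x - 2)^2*(x - 1)*(x + 7)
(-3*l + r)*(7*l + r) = -21*l^2 + 4*l*r + r^2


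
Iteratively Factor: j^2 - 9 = (j + 3)*(j - 3)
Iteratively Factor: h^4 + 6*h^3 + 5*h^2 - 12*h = (h + 3)*(h^3 + 3*h^2 - 4*h) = (h + 3)*(h + 4)*(h^2 - h) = (h - 1)*(h + 3)*(h + 4)*(h)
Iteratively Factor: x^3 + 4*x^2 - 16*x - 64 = (x + 4)*(x^2 - 16) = (x - 4)*(x + 4)*(x + 4)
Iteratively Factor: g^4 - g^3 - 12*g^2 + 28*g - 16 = (g + 4)*(g^3 - 5*g^2 + 8*g - 4) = (g - 2)*(g + 4)*(g^2 - 3*g + 2) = (g - 2)*(g - 1)*(g + 4)*(g - 2)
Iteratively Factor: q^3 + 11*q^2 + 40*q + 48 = (q + 3)*(q^2 + 8*q + 16) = (q + 3)*(q + 4)*(q + 4)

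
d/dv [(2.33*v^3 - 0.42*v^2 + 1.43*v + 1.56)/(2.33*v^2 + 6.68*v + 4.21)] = (5.4289*v^4 + 31.1288*v^3 + 23.2904*v^2 - 10.806*v - 4.4005)/(5.4289*v^4 + 31.1288*v^3 + 64.241*v^2 + 56.2456*v + 17.7241)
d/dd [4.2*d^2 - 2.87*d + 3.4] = 8.4*d - 2.87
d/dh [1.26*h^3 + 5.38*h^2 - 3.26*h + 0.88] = 3.78*h^2 + 10.76*h - 3.26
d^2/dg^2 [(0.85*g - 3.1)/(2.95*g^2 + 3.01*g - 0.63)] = ((13.173 - 15.045*g)*(2.95*g^2 + 3.01*g - 0.63) + (0.85*g - 3.1)*(5.9*g + 3.01)*(11.8*g + 6.02))/(2.95*g^2 + 3.01*g - 0.63)^3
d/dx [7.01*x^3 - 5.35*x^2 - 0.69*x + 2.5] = 21.03*x^2 - 10.7*x - 0.69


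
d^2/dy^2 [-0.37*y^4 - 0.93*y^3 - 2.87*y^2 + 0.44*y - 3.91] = -4.44*y^2 - 5.58*y - 5.74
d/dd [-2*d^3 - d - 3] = -6*d^2 - 1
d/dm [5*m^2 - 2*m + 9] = 10*m - 2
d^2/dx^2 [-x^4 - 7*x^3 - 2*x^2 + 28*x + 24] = -12*x^2 - 42*x - 4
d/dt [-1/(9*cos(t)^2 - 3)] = -4*sin(2*t)/(3*cos(2*t) + 1)^2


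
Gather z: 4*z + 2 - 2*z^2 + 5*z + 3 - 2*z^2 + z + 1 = -4*z^2 + 10*z + 6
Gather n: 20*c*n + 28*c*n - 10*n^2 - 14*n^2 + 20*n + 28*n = -24*n^2 + n*(48*c + 48)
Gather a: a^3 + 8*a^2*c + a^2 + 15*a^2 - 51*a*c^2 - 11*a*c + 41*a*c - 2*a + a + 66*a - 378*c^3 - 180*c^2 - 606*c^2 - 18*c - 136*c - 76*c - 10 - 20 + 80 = a^3 + a^2*(8*c + 16) + a*(-51*c^2 + 30*c + 65) - 378*c^3 - 786*c^2 - 230*c + 50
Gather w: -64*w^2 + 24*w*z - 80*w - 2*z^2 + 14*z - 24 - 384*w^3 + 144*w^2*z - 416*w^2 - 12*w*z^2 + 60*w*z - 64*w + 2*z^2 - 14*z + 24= -384*w^3 + w^2*(144*z - 480) + w*(-12*z^2 + 84*z - 144)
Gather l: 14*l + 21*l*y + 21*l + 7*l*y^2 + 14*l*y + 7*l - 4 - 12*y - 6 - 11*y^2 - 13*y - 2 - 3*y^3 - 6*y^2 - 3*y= l*(7*y^2 + 35*y + 42) - 3*y^3 - 17*y^2 - 28*y - 12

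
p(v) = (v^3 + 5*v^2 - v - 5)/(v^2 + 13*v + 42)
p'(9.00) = 0.78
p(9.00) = 4.67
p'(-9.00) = -19.11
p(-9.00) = -53.33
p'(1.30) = 0.26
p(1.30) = 0.07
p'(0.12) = 0.04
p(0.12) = -0.12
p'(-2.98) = -1.10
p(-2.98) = 1.31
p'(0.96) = 0.21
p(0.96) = -0.01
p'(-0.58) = -0.14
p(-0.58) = -0.08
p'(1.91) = 0.35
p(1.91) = 0.26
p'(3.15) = 0.49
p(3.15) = 0.78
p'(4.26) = 0.58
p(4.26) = 1.37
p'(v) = (-2*v - 13)*(v^3 + 5*v^2 - v - 5)/(v^2 + 13*v + 42)^2 + (3*v^2 + 10*v - 1)/(v^2 + 13*v + 42)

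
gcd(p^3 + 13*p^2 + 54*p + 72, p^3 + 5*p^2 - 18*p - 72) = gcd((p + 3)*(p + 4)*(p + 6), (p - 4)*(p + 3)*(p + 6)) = p^2 + 9*p + 18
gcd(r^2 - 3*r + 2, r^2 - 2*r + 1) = r - 1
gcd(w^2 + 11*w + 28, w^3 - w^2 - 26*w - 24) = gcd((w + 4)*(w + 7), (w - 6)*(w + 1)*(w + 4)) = w + 4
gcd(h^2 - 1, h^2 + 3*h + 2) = h + 1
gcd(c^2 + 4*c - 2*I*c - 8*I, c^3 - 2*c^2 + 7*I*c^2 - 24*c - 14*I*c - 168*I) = c + 4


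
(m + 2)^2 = m^2 + 4*m + 4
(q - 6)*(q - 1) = q^2 - 7*q + 6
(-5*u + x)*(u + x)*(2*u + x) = -10*u^3 - 13*u^2*x - 2*u*x^2 + x^3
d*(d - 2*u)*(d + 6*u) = d^3 + 4*d^2*u - 12*d*u^2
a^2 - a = a*(a - 1)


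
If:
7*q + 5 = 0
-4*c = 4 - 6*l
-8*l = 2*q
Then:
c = -41/56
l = 5/28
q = -5/7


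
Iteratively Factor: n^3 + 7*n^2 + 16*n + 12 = (n + 3)*(n^2 + 4*n + 4) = (n + 2)*(n + 3)*(n + 2)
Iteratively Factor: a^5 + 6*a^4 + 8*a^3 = (a + 2)*(a^4 + 4*a^3) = a*(a + 2)*(a^3 + 4*a^2) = a*(a + 2)*(a + 4)*(a^2) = a^2*(a + 2)*(a + 4)*(a)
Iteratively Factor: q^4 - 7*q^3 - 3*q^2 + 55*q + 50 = (q - 5)*(q^3 - 2*q^2 - 13*q - 10) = (q - 5)*(q + 1)*(q^2 - 3*q - 10) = (q - 5)^2*(q + 1)*(q + 2)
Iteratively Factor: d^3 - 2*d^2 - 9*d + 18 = (d + 3)*(d^2 - 5*d + 6) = (d - 3)*(d + 3)*(d - 2)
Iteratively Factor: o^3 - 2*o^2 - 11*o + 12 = (o - 4)*(o^2 + 2*o - 3) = (o - 4)*(o + 3)*(o - 1)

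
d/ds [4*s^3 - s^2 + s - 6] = 12*s^2 - 2*s + 1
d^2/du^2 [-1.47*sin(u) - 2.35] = 1.47*sin(u)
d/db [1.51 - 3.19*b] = -3.19000000000000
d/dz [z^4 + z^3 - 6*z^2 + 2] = z*(4*z^2 + 3*z - 12)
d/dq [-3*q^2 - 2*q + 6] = -6*q - 2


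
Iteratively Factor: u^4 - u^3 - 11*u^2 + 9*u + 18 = (u - 3)*(u^3 + 2*u^2 - 5*u - 6) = (u - 3)*(u - 2)*(u^2 + 4*u + 3) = (u - 3)*(u - 2)*(u + 1)*(u + 3)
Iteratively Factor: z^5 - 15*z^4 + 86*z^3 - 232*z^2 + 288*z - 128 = (z - 4)*(z^4 - 11*z^3 + 42*z^2 - 64*z + 32) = (z - 4)*(z - 1)*(z^3 - 10*z^2 + 32*z - 32) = (z - 4)^2*(z - 1)*(z^2 - 6*z + 8) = (z - 4)^2*(z - 2)*(z - 1)*(z - 4)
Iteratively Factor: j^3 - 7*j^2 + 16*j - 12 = (j - 2)*(j^2 - 5*j + 6) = (j - 3)*(j - 2)*(j - 2)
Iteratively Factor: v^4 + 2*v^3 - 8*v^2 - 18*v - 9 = (v + 1)*(v^3 + v^2 - 9*v - 9) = (v + 1)*(v + 3)*(v^2 - 2*v - 3) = (v - 3)*(v + 1)*(v + 3)*(v + 1)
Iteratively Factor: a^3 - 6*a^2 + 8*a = (a)*(a^2 - 6*a + 8) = a*(a - 2)*(a - 4)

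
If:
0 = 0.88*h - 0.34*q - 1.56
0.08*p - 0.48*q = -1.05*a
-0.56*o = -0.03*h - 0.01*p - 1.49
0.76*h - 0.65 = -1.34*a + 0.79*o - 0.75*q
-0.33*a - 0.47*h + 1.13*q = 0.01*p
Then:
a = 0.34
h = 2.16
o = 2.80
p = 1.58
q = 1.01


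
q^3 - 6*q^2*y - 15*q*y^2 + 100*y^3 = (q - 5*y)^2*(q + 4*y)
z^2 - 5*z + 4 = (z - 4)*(z - 1)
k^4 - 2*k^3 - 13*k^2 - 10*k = k*(k - 5)*(k + 1)*(k + 2)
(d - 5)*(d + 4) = d^2 - d - 20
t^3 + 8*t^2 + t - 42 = (t - 2)*(t + 3)*(t + 7)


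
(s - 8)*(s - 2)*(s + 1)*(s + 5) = s^4 - 4*s^3 - 39*s^2 + 46*s + 80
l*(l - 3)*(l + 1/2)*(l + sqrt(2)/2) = l^4 - 5*l^3/2 + sqrt(2)*l^3/2 - 5*sqrt(2)*l^2/4 - 3*l^2/2 - 3*sqrt(2)*l/4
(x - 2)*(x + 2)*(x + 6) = x^3 + 6*x^2 - 4*x - 24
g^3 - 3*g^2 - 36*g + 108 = (g - 6)*(g - 3)*(g + 6)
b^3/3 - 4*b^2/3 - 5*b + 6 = (b/3 + 1)*(b - 6)*(b - 1)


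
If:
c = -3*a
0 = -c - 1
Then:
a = 1/3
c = -1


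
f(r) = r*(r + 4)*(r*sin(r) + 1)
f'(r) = r*(r + 4)*(r*cos(r) + sin(r)) + r*(r*sin(r) + 1) + (r + 4)*(r*sin(r) + 1)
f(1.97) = 33.11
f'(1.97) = 24.18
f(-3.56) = 0.70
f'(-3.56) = -4.34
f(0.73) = 5.13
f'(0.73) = 12.30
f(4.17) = -87.61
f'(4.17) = -134.24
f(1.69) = 25.75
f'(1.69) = 27.38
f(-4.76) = -13.58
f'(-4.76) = 23.52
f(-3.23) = -1.78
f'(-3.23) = -9.98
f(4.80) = -159.73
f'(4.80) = -75.77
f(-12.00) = -522.13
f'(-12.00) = -811.83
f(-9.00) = 211.91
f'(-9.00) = 284.54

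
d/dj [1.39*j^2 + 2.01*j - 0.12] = 2.78*j + 2.01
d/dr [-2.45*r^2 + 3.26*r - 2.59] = 3.26 - 4.9*r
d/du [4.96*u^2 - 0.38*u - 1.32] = 9.92*u - 0.38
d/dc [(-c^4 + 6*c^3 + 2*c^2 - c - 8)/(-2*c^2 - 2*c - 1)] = (4*c^5 - 6*c^4 - 20*c^3 - 24*c^2 - 36*c - 15)/(4*c^4 + 8*c^3 + 8*c^2 + 4*c + 1)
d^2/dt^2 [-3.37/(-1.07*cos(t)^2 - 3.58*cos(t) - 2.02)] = (-15.433252*(1 - cos(t)^2)^2 - 103.272976*cos(t)^3 - 21.772222*cos(t)^2 + 150.2344315*cos(t) + 16.1364025*cos(3*t) + 87.247952)/(1.07*cos(t)^2 + 3.58*cos(t) + 2.02)^3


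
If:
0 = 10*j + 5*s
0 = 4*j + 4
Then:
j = -1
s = 2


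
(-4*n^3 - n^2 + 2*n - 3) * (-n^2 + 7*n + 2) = 4*n^5 - 27*n^4 - 17*n^3 + 15*n^2 - 17*n - 6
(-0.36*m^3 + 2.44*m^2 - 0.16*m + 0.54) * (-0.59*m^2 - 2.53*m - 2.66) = 0.2124*m^5 - 0.5288*m^4 - 5.1212*m^3 - 6.4042*m^2 - 0.9406*m - 1.4364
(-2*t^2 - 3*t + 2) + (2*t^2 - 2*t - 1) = 1 - 5*t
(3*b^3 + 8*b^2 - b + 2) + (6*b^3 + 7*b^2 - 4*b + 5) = 9*b^3 + 15*b^2 - 5*b + 7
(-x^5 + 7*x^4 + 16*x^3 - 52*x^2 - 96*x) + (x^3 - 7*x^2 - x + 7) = -x^5 + 7*x^4 + 17*x^3 - 59*x^2 - 97*x + 7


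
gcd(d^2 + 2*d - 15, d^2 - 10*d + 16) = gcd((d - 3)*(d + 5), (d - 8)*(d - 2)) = 1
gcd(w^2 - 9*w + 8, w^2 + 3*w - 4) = w - 1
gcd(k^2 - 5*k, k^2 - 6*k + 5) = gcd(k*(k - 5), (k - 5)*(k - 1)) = k - 5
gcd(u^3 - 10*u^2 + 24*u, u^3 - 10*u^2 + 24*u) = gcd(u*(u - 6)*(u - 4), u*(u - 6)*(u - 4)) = u^3 - 10*u^2 + 24*u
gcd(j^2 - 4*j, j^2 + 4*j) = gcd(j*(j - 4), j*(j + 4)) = j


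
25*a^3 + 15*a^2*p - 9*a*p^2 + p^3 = (-5*a + p)^2*(a + p)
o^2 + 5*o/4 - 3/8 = (o - 1/4)*(o + 3/2)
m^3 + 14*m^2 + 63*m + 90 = (m + 3)*(m + 5)*(m + 6)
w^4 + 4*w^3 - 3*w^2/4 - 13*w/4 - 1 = (w - 1)*(w + 1/2)^2*(w + 4)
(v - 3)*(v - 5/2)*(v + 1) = v^3 - 9*v^2/2 + 2*v + 15/2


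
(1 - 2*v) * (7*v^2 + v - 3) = -14*v^3 + 5*v^2 + 7*v - 3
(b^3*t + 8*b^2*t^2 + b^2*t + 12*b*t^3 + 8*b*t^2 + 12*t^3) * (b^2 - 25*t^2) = b^5*t + 8*b^4*t^2 + b^4*t - 13*b^3*t^3 + 8*b^3*t^2 - 200*b^2*t^4 - 13*b^2*t^3 - 300*b*t^5 - 200*b*t^4 - 300*t^5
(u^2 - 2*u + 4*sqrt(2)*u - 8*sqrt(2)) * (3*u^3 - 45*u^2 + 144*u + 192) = 3*u^5 - 51*u^4 + 12*sqrt(2)*u^4 - 204*sqrt(2)*u^3 + 234*u^3 - 96*u^2 + 936*sqrt(2)*u^2 - 384*sqrt(2)*u - 384*u - 1536*sqrt(2)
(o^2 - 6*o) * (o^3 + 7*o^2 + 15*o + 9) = o^5 + o^4 - 27*o^3 - 81*o^2 - 54*o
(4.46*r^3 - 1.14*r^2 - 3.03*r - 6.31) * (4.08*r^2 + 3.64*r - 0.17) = 18.1968*r^5 + 11.5832*r^4 - 17.2702*r^3 - 36.5802*r^2 - 22.4533*r + 1.0727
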